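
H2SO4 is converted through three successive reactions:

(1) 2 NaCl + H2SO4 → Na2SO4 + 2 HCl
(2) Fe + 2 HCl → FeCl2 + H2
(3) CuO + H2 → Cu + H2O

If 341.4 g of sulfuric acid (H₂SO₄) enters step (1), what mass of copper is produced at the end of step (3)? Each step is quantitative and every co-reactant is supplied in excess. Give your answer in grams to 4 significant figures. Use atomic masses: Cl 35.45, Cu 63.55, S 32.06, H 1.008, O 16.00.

221.2 g

M(H2SO4) = 2(1.008) + 32.06 + 4(16.00) = 98.076 g/mol.
M(Cu) = 63.55 g/mol.
n(H2SO4) = 341.4 / 98.076 = 3.4810 mol.
Reaction (1): H2SO4→HCl ratio 1:2 ⇒ n(HCl) = 6.9619 mol.
Reaction (2): HCl→H2 ratio 2:1 ⇒ n(H2) = 3.4810 mol.
Reaction (3): H2→Cu ratio 1:1 ⇒ n(Cu) = 3.4810 mol.
Mass of Cu = 3.4810 × 63.55 = 221.22 g.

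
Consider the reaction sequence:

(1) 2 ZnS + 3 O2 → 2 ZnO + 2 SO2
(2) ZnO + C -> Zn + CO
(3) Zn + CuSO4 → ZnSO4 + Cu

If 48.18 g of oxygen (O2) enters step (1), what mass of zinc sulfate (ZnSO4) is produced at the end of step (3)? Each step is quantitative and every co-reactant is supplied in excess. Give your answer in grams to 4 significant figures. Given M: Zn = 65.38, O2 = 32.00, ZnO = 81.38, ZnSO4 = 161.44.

162.0 g

n(O2) = 48.18 / 32.00 = 1.5056 mol.
Reaction (1): O2→ZnO ratio 3:2 ⇒ n(ZnO) = 1.0037 mol.
Reaction (2): ZnO→Zn ratio 1:1 ⇒ n(Zn) = 1.0037 mol.
Reaction (3): Zn→ZnSO4 ratio 1:1 ⇒ n(ZnSO4) = 1.0037 mol.
Mass of ZnSO4 = 1.0037 × 161.44 = 162.05 g.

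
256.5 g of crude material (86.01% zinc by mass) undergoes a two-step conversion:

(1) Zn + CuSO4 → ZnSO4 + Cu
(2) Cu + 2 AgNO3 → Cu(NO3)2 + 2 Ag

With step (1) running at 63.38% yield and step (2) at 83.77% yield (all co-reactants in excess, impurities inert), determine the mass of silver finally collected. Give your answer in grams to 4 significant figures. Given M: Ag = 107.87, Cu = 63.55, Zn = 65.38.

Pure Zn = 256.5 × 0.8601 = 220.62 g.
n(Zn) = 220.62 / 65.38 = 3.3744 mol.
Step 1 (Zn:Cu = 1:1): theoretical n(Cu) = 3.3744 mol; at 63.38% yield, n(Cu) = 2.1387 mol.
Step 2 (Cu:Ag = 1:2): theoretical n(Ag) = 4.2773 mol, so theoretical mass = 4.2773 × 107.87 = 461.40 g.
At 83.77% yield, actual mass of Ag = 461.40 × 0.8377 = 386.51 g.

386.5 g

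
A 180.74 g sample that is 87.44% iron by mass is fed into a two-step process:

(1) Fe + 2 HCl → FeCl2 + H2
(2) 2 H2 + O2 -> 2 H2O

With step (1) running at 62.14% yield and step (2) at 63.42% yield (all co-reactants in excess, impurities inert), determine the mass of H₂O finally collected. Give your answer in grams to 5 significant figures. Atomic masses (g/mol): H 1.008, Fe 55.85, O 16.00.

Pure Fe = 180.74 × 0.8744 = 158.039 g.
M(Fe) = 55.85 g/mol.
M(H2O) = 2(1.008) + 16.00 = 18.016 g/mol.
n(Fe) = 158.039 / 55.85 = 2.82971 mol.
Step 1 (Fe:H2 = 1:1): theoretical n(H2) = 2.82971 mol; at 62.14% yield, n(H2) = 1.75838 mol.
Step 2 (H2:H2O = 2:2): theoretical n(H2O) = 1.75838 mol, so theoretical mass = 1.75838 × 18.016 = 31.6790 g.
At 63.42% yield, actual mass of H2O = 31.6790 × 0.6342 = 20.0908 g.

20.091 g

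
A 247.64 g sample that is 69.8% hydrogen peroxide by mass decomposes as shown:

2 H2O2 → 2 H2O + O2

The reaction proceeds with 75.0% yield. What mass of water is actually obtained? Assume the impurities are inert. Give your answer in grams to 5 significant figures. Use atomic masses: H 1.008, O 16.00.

68.661 g

Pure H2O2 available = 247.64 g × 0.698 = 172.853 g.
M(H2O2) = 2(1.008) + 2(16.00) = 34.016 g/mol.
M(H2O) = 2(1.008) + 16.00 = 18.016 g/mol.
n(H2O2) = 172.853 g / 34.016 g/mol = 5.08151 mol.
From the equation the H2O2:H2O mole ratio is 2:2, so n(H2O) = 5.08151 × 2/2 = 5.08151 mol.
Mass of H2O = 5.08151 mol × 18.016 g/mol = 91.5485 g.
Actual mass collected = 91.5485 g × 0.750 = 68.6614 g.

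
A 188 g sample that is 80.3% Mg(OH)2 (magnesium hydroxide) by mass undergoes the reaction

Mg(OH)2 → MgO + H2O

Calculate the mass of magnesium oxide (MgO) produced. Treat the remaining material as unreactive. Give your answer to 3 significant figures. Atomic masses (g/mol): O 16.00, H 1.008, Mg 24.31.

104 g

Mass of pure Mg(OH)2 = 188 g × 0.803 = 151.0 g.
M(Mg(OH)2) = 24.31 + 2(16.00) + 2(1.008) = 58.326 g/mol.
M(MgO) = 24.31 + 16.00 = 40.31 g/mol.
n(Mg(OH)2) = 151.0 g / 58.326 g/mol = 2.588 mol.
From the equation the Mg(OH)2:MgO mole ratio is 1:1, so n(MgO) = 2.588 × 1/1 = 2.588 mol.
Mass of MgO = 2.588 mol × 40.31 g/mol = 104.3 g.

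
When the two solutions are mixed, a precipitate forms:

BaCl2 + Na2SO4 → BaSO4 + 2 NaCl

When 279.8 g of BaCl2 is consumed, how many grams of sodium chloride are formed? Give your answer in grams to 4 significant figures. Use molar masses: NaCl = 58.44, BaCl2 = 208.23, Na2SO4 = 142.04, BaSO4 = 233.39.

n(BaCl2) = 279.80 g / 208.23 g/mol = 1.3437 mol.
From the equation the BaCl2:NaCl mole ratio is 1:2, so n(NaCl) = 1.3437 × 2/1 = 2.6874 mol.
Mass of NaCl = 2.6874 mol × 58.44 g/mol = 157.05 g.

157.1 g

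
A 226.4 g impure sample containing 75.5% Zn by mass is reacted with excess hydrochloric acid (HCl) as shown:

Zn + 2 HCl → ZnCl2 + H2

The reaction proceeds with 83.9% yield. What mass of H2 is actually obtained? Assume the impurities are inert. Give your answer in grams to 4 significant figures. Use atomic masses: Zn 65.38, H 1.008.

Pure Zn available = 226.4 g × 0.755 = 170.93 g.
M(Zn) = 65.38 g/mol.
M(H2) = 2(1.008) = 2.016 g/mol.
n(Zn) = 170.93 g / 65.38 g/mol = 2.6144 mol.
From the equation the Zn:H2 mole ratio is 1:1, so n(H2) = 2.6144 × 1/1 = 2.6144 mol.
Mass of H2 = 2.6144 mol × 2.016 g/mol = 5.2707 g.
Actual mass collected = 5.2707 g × 0.839 = 4.4221 g.

4.422 g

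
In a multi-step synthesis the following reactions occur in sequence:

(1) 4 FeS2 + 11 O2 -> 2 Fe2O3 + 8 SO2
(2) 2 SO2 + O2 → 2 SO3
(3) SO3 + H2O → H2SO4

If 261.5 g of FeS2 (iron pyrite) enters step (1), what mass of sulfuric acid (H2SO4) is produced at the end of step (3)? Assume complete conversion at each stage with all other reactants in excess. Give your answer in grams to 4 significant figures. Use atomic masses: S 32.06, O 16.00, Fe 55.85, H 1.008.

427.6 g

M(FeS2) = 55.85 + 2(32.06) = 119.97 g/mol.
M(H2SO4) = 2(1.008) + 32.06 + 4(16.00) = 98.076 g/mol.
n(FeS2) = 261.5 / 119.97 = 2.1797 mol.
Reaction (1): FeS2→SO2 ratio 4:8 ⇒ n(SO2) = 4.3594 mol.
Reaction (2): SO2→SO3 ratio 2:2 ⇒ n(SO3) = 4.3594 mol.
Reaction (3): SO3→H2SO4 ratio 1:1 ⇒ n(H2SO4) = 4.3594 mol.
Mass of H2SO4 = 4.3594 × 98.076 = 427.55 g.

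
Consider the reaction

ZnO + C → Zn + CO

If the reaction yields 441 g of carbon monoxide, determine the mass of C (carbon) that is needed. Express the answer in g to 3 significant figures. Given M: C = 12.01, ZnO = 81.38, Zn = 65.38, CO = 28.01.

n(CO) = 441.0 g / 28.01 g/mol = 15.74 mol.
From the equation the CO:C mole ratio is 1:1, so n(C) = 15.74 × 1/1 = 15.74 mol.
Mass of C = 15.74 mol × 12.01 g/mol = 189.1 g.

189 g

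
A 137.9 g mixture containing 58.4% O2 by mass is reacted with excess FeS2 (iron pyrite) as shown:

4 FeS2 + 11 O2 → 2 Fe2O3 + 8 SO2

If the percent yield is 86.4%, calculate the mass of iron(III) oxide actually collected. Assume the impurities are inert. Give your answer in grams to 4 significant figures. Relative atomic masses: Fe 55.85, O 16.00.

Pure O2 available = 137.9 g × 0.584 = 80.534 g.
M(O2) = 2(16.00) = 32.00 g/mol.
M(Fe2O3) = 2(55.85) + 3(16.00) = 159.70 g/mol.
n(O2) = 80.534 g / 32.00 g/mol = 2.5167 mol.
From the equation the O2:Fe2O3 mole ratio is 11:2, so n(Fe2O3) = 2.5167 × 2/11 = 0.45758 mol.
Mass of Fe2O3 = 0.45758 mol × 159.70 g/mol = 73.075 g.
Actual mass collected = 73.075 g × 0.864 = 63.137 g.

63.14 g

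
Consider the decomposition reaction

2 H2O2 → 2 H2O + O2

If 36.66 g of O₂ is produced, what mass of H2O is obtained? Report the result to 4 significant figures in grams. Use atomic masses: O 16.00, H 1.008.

41.28 g

M(O2) = 2(16.00) = 32.00 g/mol.
M(H2O) = 2(1.008) + 16.00 = 18.016 g/mol.
n(O2) = 36.660 g / 32.00 g/mol = 1.1456 mol.
From the equation the O2:H2O mole ratio is 1:2, so n(H2O) = 1.1456 × 2/1 = 2.2912 mol.
Mass of H2O = 2.2912 mol × 18.016 g/mol = 41.279 g.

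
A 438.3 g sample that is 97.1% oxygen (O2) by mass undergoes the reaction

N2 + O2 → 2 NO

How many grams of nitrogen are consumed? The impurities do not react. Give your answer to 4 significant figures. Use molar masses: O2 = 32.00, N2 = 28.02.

Mass of pure O2 = 438.3 g × 0.971 = 425.59 g.
n(O2) = 425.59 g / 32.00 g/mol = 13.300 mol.
From the equation the O2:N2 mole ratio is 1:1, so n(N2) = 13.300 × 1/1 = 13.300 mol.
Mass of N2 = 13.300 mol × 28.02 g/mol = 372.66 g.

372.7 g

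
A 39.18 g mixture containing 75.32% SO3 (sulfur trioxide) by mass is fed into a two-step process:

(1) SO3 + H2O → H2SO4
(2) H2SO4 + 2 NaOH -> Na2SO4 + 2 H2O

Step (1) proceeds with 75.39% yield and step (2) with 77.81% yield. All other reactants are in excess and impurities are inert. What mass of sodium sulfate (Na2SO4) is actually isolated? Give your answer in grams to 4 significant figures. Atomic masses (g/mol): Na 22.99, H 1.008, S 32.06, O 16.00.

Pure SO3 = 39.18 × 0.7532 = 29.510 g.
M(SO3) = 32.06 + 3(16.00) = 80.06 g/mol.
M(Na2SO4) = 2(22.99) + 32.06 + 4(16.00) = 142.04 g/mol.
n(SO3) = 29.510 / 80.06 = 0.36860 mol.
Step 1 (SO3:H2SO4 = 1:1): theoretical n(H2SO4) = 0.36860 mol; at 75.39% yield, n(H2SO4) = 0.27789 mol.
Step 2 (H2SO4:Na2SO4 = 1:1): theoretical n(Na2SO4) = 0.27789 mol, so theoretical mass = 0.27789 × 142.04 = 39.471 g.
At 77.81% yield, actual mass of Na2SO4 = 39.471 × 0.7781 = 30.713 g.

30.71 g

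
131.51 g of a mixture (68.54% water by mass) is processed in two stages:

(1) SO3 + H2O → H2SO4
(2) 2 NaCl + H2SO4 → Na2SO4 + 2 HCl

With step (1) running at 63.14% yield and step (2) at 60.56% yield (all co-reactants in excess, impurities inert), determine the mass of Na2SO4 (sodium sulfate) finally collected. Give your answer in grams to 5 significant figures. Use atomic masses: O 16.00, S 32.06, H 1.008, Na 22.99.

271.74 g

Pure H2O = 131.51 × 0.6854 = 90.1370 g.
M(H2O) = 2(1.008) + 16.00 = 18.016 g/mol.
M(Na2SO4) = 2(22.99) + 32.06 + 4(16.00) = 142.04 g/mol.
n(H2O) = 90.1370 / 18.016 = 5.00316 mol.
Step 1 (H2O:H2SO4 = 1:1): theoretical n(H2SO4) = 5.00316 mol; at 63.14% yield, n(H2SO4) = 3.15900 mol.
Step 2 (H2SO4:Na2SO4 = 1:1): theoretical n(Na2SO4) = 3.15900 mol, so theoretical mass = 3.15900 × 142.04 = 448.704 g.
At 60.56% yield, actual mass of Na2SO4 = 448.704 × 0.6056 = 271.735 g.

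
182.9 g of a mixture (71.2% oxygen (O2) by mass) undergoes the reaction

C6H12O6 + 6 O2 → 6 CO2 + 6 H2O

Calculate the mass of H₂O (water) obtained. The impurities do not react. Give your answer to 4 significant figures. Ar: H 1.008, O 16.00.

73.32 g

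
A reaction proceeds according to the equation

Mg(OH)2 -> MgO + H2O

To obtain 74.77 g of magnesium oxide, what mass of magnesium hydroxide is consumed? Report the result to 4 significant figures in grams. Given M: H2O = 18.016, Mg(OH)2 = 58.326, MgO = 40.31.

108.2 g

n(MgO) = 74.770 g / 40.31 g/mol = 1.8549 mol.
From the equation the MgO:Mg(OH)2 mole ratio is 1:1, so n(Mg(OH)2) = 1.8549 × 1/1 = 1.8549 mol.
Mass of Mg(OH)2 = 1.8549 mol × 58.326 g/mol = 108.19 g.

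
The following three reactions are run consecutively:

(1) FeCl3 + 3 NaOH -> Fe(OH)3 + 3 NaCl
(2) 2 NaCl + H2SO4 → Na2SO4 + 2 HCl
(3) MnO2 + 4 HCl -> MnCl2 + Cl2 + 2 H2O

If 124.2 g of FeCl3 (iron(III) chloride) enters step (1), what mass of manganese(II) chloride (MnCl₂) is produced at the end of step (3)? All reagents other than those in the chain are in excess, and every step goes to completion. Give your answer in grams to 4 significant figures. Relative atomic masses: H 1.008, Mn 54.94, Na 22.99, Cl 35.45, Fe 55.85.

M(FeCl3) = 55.85 + 3(35.45) = 162.20 g/mol.
M(MnCl2) = 54.94 + 2(35.45) = 125.84 g/mol.
n(FeCl3) = 124.2 / 162.20 = 0.76572 mol.
Reaction (1): FeCl3→NaCl ratio 1:3 ⇒ n(NaCl) = 2.2972 mol.
Reaction (2): NaCl→HCl ratio 2:2 ⇒ n(HCl) = 2.2972 mol.
Reaction (3): HCl→MnCl2 ratio 4:1 ⇒ n(MnCl2) = 0.57429 mol.
Mass of MnCl2 = 0.57429 × 125.84 = 72.269 g.

72.27 g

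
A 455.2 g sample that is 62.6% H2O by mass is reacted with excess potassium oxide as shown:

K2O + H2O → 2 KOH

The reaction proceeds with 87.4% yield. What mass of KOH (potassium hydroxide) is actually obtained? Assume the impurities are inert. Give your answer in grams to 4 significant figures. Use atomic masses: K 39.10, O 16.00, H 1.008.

Pure H2O available = 455.2 g × 0.626 = 284.96 g.
M(H2O) = 2(1.008) + 16.00 = 18.016 g/mol.
M(KOH) = 39.10 + 16.00 + 1.008 = 56.108 g/mol.
n(H2O) = 284.96 g / 18.016 g/mol = 15.817 mol.
From the equation the H2O:KOH mole ratio is 1:2, so n(KOH) = 15.817 × 2/1 = 31.634 mol.
Mass of KOH = 31.634 mol × 56.108 g/mol = 1774.9 g.
Actual mass collected = 1774.9 g × 0.874 = 1551.3 g.

1551 g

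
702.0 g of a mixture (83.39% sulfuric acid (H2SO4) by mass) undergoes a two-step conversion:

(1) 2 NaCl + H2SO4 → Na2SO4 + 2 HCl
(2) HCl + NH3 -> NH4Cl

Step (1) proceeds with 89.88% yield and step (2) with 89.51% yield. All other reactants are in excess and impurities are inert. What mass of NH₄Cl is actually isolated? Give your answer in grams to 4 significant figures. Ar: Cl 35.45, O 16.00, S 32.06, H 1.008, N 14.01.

513.7 g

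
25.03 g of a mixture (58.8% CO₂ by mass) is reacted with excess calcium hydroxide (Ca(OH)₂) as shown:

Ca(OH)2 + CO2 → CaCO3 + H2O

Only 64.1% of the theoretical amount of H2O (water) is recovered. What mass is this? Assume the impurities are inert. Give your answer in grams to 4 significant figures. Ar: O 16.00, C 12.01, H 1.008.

Pure CO2 available = 25.03 g × 0.588 = 14.718 g.
M(CO2) = 12.01 + 2(16.00) = 44.01 g/mol.
M(H2O) = 2(1.008) + 16.00 = 18.016 g/mol.
n(CO2) = 14.718 g / 44.01 g/mol = 0.33442 mol.
From the equation the CO2:H2O mole ratio is 1:1, so n(H2O) = 0.33442 × 1/1 = 0.33442 mol.
Mass of H2O = 0.33442 mol × 18.016 g/mol = 6.0248 g.
Actual mass collected = 6.0248 g × 0.641 = 3.8619 g.

3.862 g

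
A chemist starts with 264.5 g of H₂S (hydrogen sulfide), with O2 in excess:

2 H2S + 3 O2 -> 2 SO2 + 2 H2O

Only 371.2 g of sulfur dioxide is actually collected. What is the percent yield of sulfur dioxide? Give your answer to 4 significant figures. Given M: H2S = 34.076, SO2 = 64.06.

74.65 %

n(H2S) = 264.50 g / 34.076 g/mol = 7.7621 mol.
From the equation the H2S:SO2 mole ratio is 2:2, so n(SO2) = 7.7621 × 2/2 = 7.7621 mol.
Mass of SO2 = 7.7621 mol × 64.06 g/mol = 497.24 g.
This is the theoretical yield. Percent yield = 371.2 g / 497.24 g × 100% = 74.652%.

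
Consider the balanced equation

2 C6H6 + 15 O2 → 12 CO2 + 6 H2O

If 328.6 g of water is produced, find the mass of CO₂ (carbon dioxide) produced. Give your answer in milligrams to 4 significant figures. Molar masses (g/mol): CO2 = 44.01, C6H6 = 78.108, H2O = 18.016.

n(H2O) = 328.60 g / 18.016 g/mol = 18.239 mol.
From the equation the H2O:CO2 mole ratio is 6:12, so n(CO2) = 18.239 × 12/6 = 36.479 mol.
Mass of CO2 = 36.479 mol × 44.01 g/mol = 1605.4 g.
Converting to mg: 1605.4 g = 1605000 mg.

1605000 mg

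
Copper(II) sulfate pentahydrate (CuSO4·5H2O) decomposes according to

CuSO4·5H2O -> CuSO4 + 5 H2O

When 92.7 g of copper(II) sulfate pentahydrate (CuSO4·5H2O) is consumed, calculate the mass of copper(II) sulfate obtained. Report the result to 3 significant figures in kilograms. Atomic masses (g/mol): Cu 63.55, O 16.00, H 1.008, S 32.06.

M(CuSO4·5H2O) = 63.55 + 32.06 + 9(16.00) + 10(1.008) = 249.69 g/mol.
M(CuSO4) = 63.55 + 32.06 + 4(16.00) = 159.61 g/mol.
n(CuSO4·5H2O) = 92.70 g / 249.69 g/mol = 0.3713 mol.
From the equation the CuSO4·5H2O:CuSO4 mole ratio is 1:1, so n(CuSO4) = 0.3713 × 1/1 = 0.3713 mol.
Mass of CuSO4 = 0.3713 mol × 159.61 g/mol = 59.26 g.
Converting to kg: 59.26 g = 0.0593 kg.

0.0593 kg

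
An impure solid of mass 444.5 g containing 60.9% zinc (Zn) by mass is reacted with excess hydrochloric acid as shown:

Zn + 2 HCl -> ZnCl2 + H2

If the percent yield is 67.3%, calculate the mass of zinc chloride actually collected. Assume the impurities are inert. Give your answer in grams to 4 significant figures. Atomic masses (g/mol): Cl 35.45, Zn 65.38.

379.7 g

Pure Zn available = 444.5 g × 0.609 = 270.70 g.
M(Zn) = 65.38 g/mol.
M(ZnCl2) = 65.38 + 2(35.45) = 136.28 g/mol.
n(Zn) = 270.70 g / 65.38 g/mol = 4.1404 mol.
From the equation the Zn:ZnCl2 mole ratio is 1:1, so n(ZnCl2) = 4.1404 × 1/1 = 4.1404 mol.
Mass of ZnCl2 = 4.1404 mol × 136.28 g/mol = 564.26 g.
Actual mass collected = 564.26 g × 0.673 = 379.74 g.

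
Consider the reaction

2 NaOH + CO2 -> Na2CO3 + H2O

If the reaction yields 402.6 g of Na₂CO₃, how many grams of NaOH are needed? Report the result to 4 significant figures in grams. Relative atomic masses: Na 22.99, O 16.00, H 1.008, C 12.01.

M(Na2CO3) = 2(22.99) + 12.01 + 3(16.00) = 105.99 g/mol.
M(NaOH) = 22.99 + 16.00 + 1.008 = 39.998 g/mol.
n(Na2CO3) = 402.60 g / 105.99 g/mol = 3.7985 mol.
From the equation the Na2CO3:NaOH mole ratio is 1:2, so n(NaOH) = 3.7985 × 2/1 = 7.5969 mol.
Mass of NaOH = 7.5969 mol × 39.998 g/mol = 303.86 g.

303.9 g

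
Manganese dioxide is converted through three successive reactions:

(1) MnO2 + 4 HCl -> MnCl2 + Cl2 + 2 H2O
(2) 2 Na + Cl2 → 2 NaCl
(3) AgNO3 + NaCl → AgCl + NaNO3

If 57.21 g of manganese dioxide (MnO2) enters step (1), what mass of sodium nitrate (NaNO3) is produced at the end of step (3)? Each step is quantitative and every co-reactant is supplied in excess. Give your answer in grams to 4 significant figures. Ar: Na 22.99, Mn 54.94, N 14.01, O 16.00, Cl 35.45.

111.9 g

M(MnO2) = 54.94 + 2(16.00) = 86.94 g/mol.
M(NaNO3) = 22.99 + 14.01 + 3(16.00) = 85.00 g/mol.
n(MnO2) = 57.21 / 86.94 = 0.65804 mol.
Reaction (1): MnO2→Cl2 ratio 1:1 ⇒ n(Cl2) = 0.65804 mol.
Reaction (2): Cl2→NaCl ratio 1:2 ⇒ n(NaCl) = 1.3161 mol.
Reaction (3): NaCl→NaNO3 ratio 1:1 ⇒ n(NaNO3) = 1.3161 mol.
Mass of NaNO3 = 1.3161 × 85.00 = 111.87 g.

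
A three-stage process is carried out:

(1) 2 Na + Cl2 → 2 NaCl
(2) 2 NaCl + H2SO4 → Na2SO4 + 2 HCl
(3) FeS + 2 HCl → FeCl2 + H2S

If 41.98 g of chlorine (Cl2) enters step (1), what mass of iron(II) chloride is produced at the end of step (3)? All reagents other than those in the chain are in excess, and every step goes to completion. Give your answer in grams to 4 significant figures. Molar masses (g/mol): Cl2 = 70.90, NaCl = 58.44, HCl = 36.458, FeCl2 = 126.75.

n(Cl2) = 41.98 / 70.90 = 0.59210 mol.
Reaction (1): Cl2→NaCl ratio 1:2 ⇒ n(NaCl) = 1.1842 mol.
Reaction (2): NaCl→HCl ratio 2:2 ⇒ n(HCl) = 1.1842 mol.
Reaction (3): HCl→FeCl2 ratio 2:1 ⇒ n(FeCl2) = 0.59210 mol.
Mass of FeCl2 = 0.59210 × 126.75 = 75.049 g.

75.05 g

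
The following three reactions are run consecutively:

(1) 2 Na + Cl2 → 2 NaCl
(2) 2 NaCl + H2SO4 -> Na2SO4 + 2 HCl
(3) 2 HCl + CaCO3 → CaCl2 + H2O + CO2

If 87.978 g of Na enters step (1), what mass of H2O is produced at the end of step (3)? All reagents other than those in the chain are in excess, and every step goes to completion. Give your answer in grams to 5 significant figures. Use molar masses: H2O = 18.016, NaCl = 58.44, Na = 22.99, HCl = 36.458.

34.472 g

n(Na) = 87.978 / 22.99 = 3.82679 mol.
Reaction (1): Na→NaCl ratio 2:2 ⇒ n(NaCl) = 3.82679 mol.
Reaction (2): NaCl→HCl ratio 2:2 ⇒ n(HCl) = 3.82679 mol.
Reaction (3): HCl→H2O ratio 2:1 ⇒ n(H2O) = 1.91340 mol.
Mass of H2O = 1.91340 × 18.016 = 34.4718 g.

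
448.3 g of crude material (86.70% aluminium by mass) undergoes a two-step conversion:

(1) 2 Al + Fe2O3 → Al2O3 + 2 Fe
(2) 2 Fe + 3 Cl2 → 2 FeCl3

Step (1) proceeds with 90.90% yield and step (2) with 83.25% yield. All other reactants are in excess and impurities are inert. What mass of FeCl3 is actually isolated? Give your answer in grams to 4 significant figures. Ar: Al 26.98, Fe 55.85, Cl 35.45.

1768 g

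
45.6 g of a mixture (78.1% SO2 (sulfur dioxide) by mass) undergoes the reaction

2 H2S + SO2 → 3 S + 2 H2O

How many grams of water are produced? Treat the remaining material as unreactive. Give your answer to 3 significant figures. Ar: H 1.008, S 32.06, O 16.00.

Mass of pure SO2 = 45.6 g × 0.781 = 35.61 g.
M(SO2) = 32.06 + 2(16.00) = 64.06 g/mol.
M(H2O) = 2(1.008) + 16.00 = 18.016 g/mol.
n(SO2) = 35.61 g / 64.06 g/mol = 0.5559 mol.
From the equation the SO2:H2O mole ratio is 1:2, so n(H2O) = 0.5559 × 2/1 = 1.112 mol.
Mass of H2O = 1.112 mol × 18.016 g/mol = 20.03 g.

20.0 g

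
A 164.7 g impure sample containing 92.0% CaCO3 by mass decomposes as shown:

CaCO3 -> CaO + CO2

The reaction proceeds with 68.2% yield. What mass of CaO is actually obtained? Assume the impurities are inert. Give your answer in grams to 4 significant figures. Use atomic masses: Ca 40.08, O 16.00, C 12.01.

Pure CaCO3 available = 164.7 g × 0.920 = 151.52 g.
M(CaCO3) = 40.08 + 12.01 + 3(16.00) = 100.09 g/mol.
M(CaO) = 40.08 + 16.00 = 56.08 g/mol.
n(CaCO3) = 151.52 g / 100.09 g/mol = 1.5139 mol.
From the equation the CaCO3:CaO mole ratio is 1:1, so n(CaO) = 1.5139 × 1/1 = 1.5139 mol.
Mass of CaO = 1.5139 mol × 56.08 g/mol = 84.898 g.
Actual mass collected = 84.898 g × 0.682 = 57.901 g.

57.90 g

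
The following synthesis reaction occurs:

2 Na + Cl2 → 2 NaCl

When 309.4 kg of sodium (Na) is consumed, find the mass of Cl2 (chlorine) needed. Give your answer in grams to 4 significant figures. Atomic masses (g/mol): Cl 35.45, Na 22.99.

477100 g

M(Na) = 22.99 g/mol.
M(Cl2) = 2(35.45) = 70.90 g/mol.
Convert: 309.4 kg = 309400 g.
n(Na) = 309400 g / 22.99 g/mol = 13458 mol.
From the equation the Na:Cl2 mole ratio is 2:1, so n(Cl2) = 13458 × 1/2 = 6729.0 mol.
Mass of Cl2 = 6729.0 mol × 70.90 g/mol = 477090 g.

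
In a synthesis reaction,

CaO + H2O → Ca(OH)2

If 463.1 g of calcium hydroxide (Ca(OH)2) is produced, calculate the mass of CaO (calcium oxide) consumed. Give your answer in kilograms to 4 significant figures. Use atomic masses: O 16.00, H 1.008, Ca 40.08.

M(Ca(OH)2) = 40.08 + 2(16.00) + 2(1.008) = 74.096 g/mol.
M(CaO) = 40.08 + 16.00 = 56.08 g/mol.
n(Ca(OH)2) = 463.10 g / 74.096 g/mol = 6.2500 mol.
From the equation the Ca(OH)2:CaO mole ratio is 1:1, so n(CaO) = 6.2500 × 1/1 = 6.2500 mol.
Mass of CaO = 6.2500 mol × 56.08 g/mol = 350.50 g.
Converting to kg: 350.50 g = 0.3505 kg.

0.3505 kg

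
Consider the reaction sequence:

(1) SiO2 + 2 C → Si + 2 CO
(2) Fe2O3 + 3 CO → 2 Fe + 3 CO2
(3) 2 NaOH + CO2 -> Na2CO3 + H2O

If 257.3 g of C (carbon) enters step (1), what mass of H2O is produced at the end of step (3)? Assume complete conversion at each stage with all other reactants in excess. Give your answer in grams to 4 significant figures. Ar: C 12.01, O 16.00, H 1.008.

386.0 g

M(C) = 12.01 g/mol.
M(H2O) = 2(1.008) + 16.00 = 18.016 g/mol.
n(C) = 257.3 / 12.01 = 21.424 mol.
Reaction (1): C→CO ratio 2:2 ⇒ n(CO) = 21.424 mol.
Reaction (2): CO→CO2 ratio 3:3 ⇒ n(CO2) = 21.424 mol.
Reaction (3): CO2→H2O ratio 1:1 ⇒ n(H2O) = 21.424 mol.
Mass of H2O = 21.424 × 18.016 = 385.97 g.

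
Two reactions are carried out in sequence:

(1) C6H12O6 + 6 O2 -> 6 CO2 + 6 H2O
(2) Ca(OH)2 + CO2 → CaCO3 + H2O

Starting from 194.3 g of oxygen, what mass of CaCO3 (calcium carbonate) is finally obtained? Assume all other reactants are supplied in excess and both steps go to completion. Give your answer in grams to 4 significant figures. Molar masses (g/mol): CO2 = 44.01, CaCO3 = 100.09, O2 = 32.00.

n(O2) = 194.30 / 32.00 = 6.0719 mol.
Step 1 gives a 6:6 ratio of O2 to CO2, so n(CO2) = 6.0719 mol.
In step 2 the CO2:CaCO3 ratio is 1:1, so n(CaCO3) = 6.0719 mol.
Mass of CaCO3 = 6.0719 × 100.09 = 607.73 g.

607.7 g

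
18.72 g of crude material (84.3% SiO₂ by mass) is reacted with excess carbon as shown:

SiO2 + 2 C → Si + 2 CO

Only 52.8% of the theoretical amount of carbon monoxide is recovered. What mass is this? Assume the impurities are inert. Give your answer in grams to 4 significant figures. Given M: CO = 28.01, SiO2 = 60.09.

7.768 g

Pure SiO2 available = 18.72 g × 0.843 = 15.781 g.
n(SiO2) = 15.781 g / 60.09 g/mol = 0.26262 mol.
From the equation the SiO2:CO mole ratio is 1:2, so n(CO) = 0.26262 × 2/1 = 0.52524 mol.
Mass of CO = 0.52524 mol × 28.01 g/mol = 14.712 g.
Actual mass collected = 14.712 g × 0.528 = 7.7680 g.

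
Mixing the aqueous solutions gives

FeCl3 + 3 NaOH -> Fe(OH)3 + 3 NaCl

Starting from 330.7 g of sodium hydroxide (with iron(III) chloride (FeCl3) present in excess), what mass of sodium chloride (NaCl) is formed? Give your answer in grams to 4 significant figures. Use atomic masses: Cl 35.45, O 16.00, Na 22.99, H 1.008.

483.2 g

M(NaOH) = 22.99 + 16.00 + 1.008 = 39.998 g/mol.
M(NaCl) = 22.99 + 35.45 = 58.44 g/mol.
n(NaOH) = 330.70 g / 39.998 g/mol = 8.2679 mol.
From the equation the NaOH:NaCl mole ratio is 3:3, so n(NaCl) = 8.2679 × 3/3 = 8.2679 mol.
Mass of NaCl = 8.2679 mol × 58.44 g/mol = 483.18 g.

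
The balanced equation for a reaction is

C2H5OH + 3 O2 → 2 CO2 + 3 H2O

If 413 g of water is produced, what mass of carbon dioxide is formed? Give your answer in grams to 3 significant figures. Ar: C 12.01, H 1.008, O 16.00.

673 g

M(H2O) = 2(1.008) + 16.00 = 18.016 g/mol.
M(CO2) = 12.01 + 2(16.00) = 44.01 g/mol.
n(H2O) = 413.0 g / 18.016 g/mol = 22.92 mol.
From the equation the H2O:CO2 mole ratio is 3:2, so n(CO2) = 22.92 × 2/3 = 15.28 mol.
Mass of CO2 = 15.28 mol × 44.01 g/mol = 672.6 g.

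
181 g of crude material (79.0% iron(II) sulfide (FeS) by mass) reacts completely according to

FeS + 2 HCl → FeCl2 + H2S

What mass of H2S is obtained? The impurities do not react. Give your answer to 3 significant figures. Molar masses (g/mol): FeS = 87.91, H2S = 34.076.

Mass of pure FeS = 181 g × 0.790 = 143.0 g.
n(FeS) = 143.0 g / 87.91 g/mol = 1.627 mol.
From the equation the FeS:H2S mole ratio is 1:1, so n(H2S) = 1.627 × 1/1 = 1.627 mol.
Mass of H2S = 1.627 mol × 34.076 g/mol = 55.43 g.

55.4 g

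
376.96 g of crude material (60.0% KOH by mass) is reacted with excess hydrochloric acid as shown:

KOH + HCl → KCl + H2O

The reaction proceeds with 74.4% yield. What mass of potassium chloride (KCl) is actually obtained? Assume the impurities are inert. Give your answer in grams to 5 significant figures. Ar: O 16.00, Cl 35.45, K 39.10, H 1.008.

223.58 g

Pure KOH available = 376.96 g × 0.600 = 226.176 g.
M(KOH) = 39.10 + 16.00 + 1.008 = 56.108 g/mol.
M(KCl) = 39.10 + 35.45 = 74.55 g/mol.
n(KOH) = 226.176 g / 56.108 g/mol = 4.03108 mol.
From the equation the KOH:KCl mole ratio is 1:1, so n(KCl) = 4.03108 × 1/1 = 4.03108 mol.
Mass of KCl = 4.03108 mol × 74.55 g/mol = 300.517 g.
Actual mass collected = 300.517 g × 0.744 = 223.585 g.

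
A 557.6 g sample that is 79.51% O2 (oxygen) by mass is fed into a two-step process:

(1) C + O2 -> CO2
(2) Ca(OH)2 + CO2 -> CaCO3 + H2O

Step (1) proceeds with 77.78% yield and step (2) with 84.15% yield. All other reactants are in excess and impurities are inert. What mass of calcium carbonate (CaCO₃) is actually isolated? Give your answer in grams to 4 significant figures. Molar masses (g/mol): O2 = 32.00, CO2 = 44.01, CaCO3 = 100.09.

907.6 g

Pure O2 = 557.6 × 0.7951 = 443.35 g.
n(O2) = 443.35 / 32.00 = 13.855 mol.
Step 1 (O2:CO2 = 1:1): theoretical n(CO2) = 13.855 mol; at 77.78% yield, n(CO2) = 10.776 mol.
Step 2 (CO2:CaCO3 = 1:1): theoretical n(CaCO3) = 10.776 mol, so theoretical mass = 10.776 × 100.09 = 1078.6 g.
At 84.15% yield, actual mass of CaCO3 = 1078.6 × 0.8415 = 907.63 g.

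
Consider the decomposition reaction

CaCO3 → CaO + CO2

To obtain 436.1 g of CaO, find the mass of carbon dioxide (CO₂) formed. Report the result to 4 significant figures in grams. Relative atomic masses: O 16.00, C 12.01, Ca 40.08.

342.2 g

M(CaO) = 40.08 + 16.00 = 56.08 g/mol.
M(CO2) = 12.01 + 2(16.00) = 44.01 g/mol.
n(CaO) = 436.10 g / 56.08 g/mol = 7.7764 mol.
From the equation the CaO:CO2 mole ratio is 1:1, so n(CO2) = 7.7764 × 1/1 = 7.7764 mol.
Mass of CO2 = 7.7764 mol × 44.01 g/mol = 342.24 g.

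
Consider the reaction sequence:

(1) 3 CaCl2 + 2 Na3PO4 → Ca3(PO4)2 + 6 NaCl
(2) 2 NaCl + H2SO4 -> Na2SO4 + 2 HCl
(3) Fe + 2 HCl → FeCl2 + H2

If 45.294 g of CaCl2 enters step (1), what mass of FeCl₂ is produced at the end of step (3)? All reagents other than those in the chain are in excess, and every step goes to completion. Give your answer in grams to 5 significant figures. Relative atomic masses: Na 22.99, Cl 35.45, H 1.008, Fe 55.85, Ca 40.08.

51.730 g

M(CaCl2) = 40.08 + 2(35.45) = 110.98 g/mol.
M(FeCl2) = 55.85 + 2(35.45) = 126.75 g/mol.
n(CaCl2) = 45.294 / 110.98 = 0.408128 mol.
Reaction (1): CaCl2→NaCl ratio 3:6 ⇒ n(NaCl) = 0.816255 mol.
Reaction (2): NaCl→HCl ratio 2:2 ⇒ n(HCl) = 0.816255 mol.
Reaction (3): HCl→FeCl2 ratio 2:1 ⇒ n(FeCl2) = 0.408128 mol.
Mass of FeCl2 = 0.408128 × 126.75 = 51.7302 g.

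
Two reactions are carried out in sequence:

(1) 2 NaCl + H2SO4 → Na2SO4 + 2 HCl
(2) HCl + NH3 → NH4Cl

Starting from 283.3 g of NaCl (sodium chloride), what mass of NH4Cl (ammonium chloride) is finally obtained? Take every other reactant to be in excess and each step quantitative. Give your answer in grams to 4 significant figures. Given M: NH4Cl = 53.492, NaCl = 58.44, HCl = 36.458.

259.3 g

n(NaCl) = 283.30 / 58.44 = 4.8477 mol.
Step 1 gives a 2:2 ratio of NaCl to HCl, so n(HCl) = 4.8477 mol.
In step 2 the HCl:NH4Cl ratio is 1:1, so n(NH4Cl) = 4.8477 mol.
Mass of NH4Cl = 4.8477 × 53.492 = 259.31 g.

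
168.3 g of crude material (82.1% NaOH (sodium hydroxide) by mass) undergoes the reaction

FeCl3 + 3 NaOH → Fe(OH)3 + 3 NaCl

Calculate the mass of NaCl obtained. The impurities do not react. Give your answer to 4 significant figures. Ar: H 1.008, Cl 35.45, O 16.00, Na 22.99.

Mass of pure NaOH = 168.3 g × 0.821 = 138.17 g.
M(NaOH) = 22.99 + 16.00 + 1.008 = 39.998 g/mol.
M(NaCl) = 22.99 + 35.45 = 58.44 g/mol.
n(NaOH) = 138.17 g / 39.998 g/mol = 3.4545 mol.
From the equation the NaOH:NaCl mole ratio is 3:3, so n(NaCl) = 3.4545 × 3/3 = 3.4545 mol.
Mass of NaCl = 3.4545 mol × 58.44 g/mol = 201.88 g.

201.9 g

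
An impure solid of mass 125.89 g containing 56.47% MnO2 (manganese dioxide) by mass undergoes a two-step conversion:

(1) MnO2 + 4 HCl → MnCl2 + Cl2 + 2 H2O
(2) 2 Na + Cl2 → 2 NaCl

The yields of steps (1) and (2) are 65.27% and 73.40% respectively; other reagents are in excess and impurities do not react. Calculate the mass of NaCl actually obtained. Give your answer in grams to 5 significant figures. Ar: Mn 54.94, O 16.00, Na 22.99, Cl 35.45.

45.787 g

Pure MnO2 = 125.89 × 0.5647 = 71.0901 g.
M(MnO2) = 54.94 + 2(16.00) = 86.94 g/mol.
M(NaCl) = 22.99 + 35.45 = 58.44 g/mol.
n(MnO2) = 71.0901 / 86.94 = 0.817691 mol.
Step 1 (MnO2:Cl2 = 1:1): theoretical n(Cl2) = 0.817691 mol; at 65.27% yield, n(Cl2) = 0.533707 mol.
Step 2 (Cl2:NaCl = 1:2): theoretical n(NaCl) = 1.06741 mol, so theoretical mass = 1.06741 × 58.44 = 62.3797 g.
At 73.40% yield, actual mass of NaCl = 62.3797 × 0.7340 = 45.7867 g.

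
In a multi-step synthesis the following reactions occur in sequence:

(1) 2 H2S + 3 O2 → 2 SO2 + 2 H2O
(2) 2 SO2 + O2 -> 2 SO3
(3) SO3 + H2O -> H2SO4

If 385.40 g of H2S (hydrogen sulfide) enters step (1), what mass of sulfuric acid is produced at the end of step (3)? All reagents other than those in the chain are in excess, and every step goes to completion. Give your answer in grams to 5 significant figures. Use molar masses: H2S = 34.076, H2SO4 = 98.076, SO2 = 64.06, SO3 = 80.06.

n(H2S) = 385.40 / 34.076 = 11.3100 mol.
Reaction (1): H2S→SO2 ratio 2:2 ⇒ n(SO2) = 11.3100 mol.
Reaction (2): SO2→SO3 ratio 2:2 ⇒ n(SO3) = 11.3100 mol.
Reaction (3): SO3→H2SO4 ratio 1:1 ⇒ n(H2SO4) = 11.3100 mol.
Mass of H2SO4 = 11.3100 × 98.076 = 1109.24 g.

1109.2 g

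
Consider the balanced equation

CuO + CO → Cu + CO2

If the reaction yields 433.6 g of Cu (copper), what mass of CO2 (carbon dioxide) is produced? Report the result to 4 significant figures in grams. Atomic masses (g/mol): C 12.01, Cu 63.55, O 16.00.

M(Cu) = 63.55 g/mol.
M(CO2) = 12.01 + 2(16.00) = 44.01 g/mol.
n(Cu) = 433.60 g / 63.55 g/mol = 6.8230 mol.
From the equation the Cu:CO2 mole ratio is 1:1, so n(CO2) = 6.8230 × 1/1 = 6.8230 mol.
Mass of CO2 = 6.8230 mol × 44.01 g/mol = 300.28 g.

300.3 g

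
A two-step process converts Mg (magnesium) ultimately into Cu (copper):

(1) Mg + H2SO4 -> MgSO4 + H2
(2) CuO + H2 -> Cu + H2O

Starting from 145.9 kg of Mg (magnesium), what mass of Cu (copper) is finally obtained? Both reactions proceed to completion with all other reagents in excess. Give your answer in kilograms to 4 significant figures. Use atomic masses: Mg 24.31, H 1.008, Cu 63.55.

M(Mg) = 24.31 g/mol.
M(Cu) = 63.55 g/mol.
145.9 kg = 145900 g.
n(Mg) = 145900 / 24.31 = 6001.6 mol.
Step 1 gives a 1:1 ratio of Mg to H2, so n(H2) = 6001.6 mol.
In step 2 the H2:Cu ratio is 1:1, so n(Cu) = 6001.6 mol.
Mass of Cu = 6001.6 × 63.55 = 381400 g = 381.4 kg.

381.4 kg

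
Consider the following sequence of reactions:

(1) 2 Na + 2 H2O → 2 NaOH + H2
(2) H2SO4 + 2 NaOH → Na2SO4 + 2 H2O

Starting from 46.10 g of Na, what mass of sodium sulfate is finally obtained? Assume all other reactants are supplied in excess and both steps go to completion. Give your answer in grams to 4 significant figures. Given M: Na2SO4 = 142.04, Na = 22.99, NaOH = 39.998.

142.4 g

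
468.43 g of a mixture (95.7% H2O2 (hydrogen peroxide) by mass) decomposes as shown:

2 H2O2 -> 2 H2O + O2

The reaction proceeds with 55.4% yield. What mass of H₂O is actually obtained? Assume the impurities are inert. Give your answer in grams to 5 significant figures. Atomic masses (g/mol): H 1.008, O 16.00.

131.54 g

Pure H2O2 available = 468.43 g × 0.957 = 448.288 g.
M(H2O2) = 2(1.008) + 2(16.00) = 34.016 g/mol.
M(H2O) = 2(1.008) + 16.00 = 18.016 g/mol.
n(H2O2) = 448.288 g / 34.016 g/mol = 13.1787 mol.
From the equation the H2O2:H2O mole ratio is 2:2, so n(H2O) = 13.1787 × 2/2 = 13.1787 mol.
Mass of H2O = 13.1787 mol × 18.016 g/mol = 237.428 g.
Actual mass collected = 237.428 g × 0.554 = 131.535 g.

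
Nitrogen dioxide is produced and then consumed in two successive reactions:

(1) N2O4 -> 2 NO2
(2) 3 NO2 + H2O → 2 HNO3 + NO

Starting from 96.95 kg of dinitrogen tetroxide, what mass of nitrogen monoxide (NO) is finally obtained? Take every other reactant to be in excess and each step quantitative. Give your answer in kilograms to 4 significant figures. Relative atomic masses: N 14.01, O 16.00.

21.08 kg

M(N2O4) = 2(14.01) + 4(16.00) = 92.02 g/mol.
M(NO) = 14.01 + 16.00 = 30.01 g/mol.
96.95 kg = 96950 g.
n(N2O4) = 96950 / 92.02 = 1053.6 mol.
Step 1 gives a 1:2 ratio of N2O4 to NO2, so n(NO2) = 2107.2 mol.
In step 2 the NO2:NO ratio is 3:1, so n(NO) = 702.38 mol.
Mass of NO = 702.38 × 30.01 = 21079 g = 21.08 kg.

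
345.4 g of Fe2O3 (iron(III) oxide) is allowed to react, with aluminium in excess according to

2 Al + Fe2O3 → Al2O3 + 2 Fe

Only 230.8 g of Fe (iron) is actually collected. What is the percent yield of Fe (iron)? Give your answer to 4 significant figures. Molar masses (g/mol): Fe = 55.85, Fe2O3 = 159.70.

95.54 %

n(Fe2O3) = 345.40 g / 159.70 g/mol = 2.1628 mol.
From the equation the Fe2O3:Fe mole ratio is 1:2, so n(Fe) = 2.1628 × 2/1 = 4.3256 mol.
Mass of Fe = 4.3256 mol × 55.85 g/mol = 241.59 g.
This is the theoretical yield. Percent yield = 230.8 g / 241.59 g × 100% = 95.536%.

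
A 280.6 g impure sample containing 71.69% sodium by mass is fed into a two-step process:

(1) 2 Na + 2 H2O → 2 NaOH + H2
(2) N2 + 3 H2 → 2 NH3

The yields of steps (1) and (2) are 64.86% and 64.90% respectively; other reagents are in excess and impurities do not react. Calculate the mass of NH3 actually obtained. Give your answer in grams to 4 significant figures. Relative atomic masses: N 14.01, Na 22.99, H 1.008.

Pure Na = 280.6 × 0.7169 = 201.16 g.
M(Na) = 22.99 g/mol.
M(NH3) = 14.01 + 3(1.008) = 17.034 g/mol.
n(Na) = 201.16 / 22.99 = 8.7500 mol.
Step 1 (Na:H2 = 2:1): theoretical n(H2) = 4.3750 mol; at 64.86% yield, n(H2) = 2.8376 mol.
Step 2 (H2:NH3 = 3:2): theoretical n(NH3) = 1.8917 mol, so theoretical mass = 1.8917 × 17.034 = 32.224 g.
At 64.90% yield, actual mass of NH3 = 32.224 × 0.6490 = 20.913 g.

20.91 g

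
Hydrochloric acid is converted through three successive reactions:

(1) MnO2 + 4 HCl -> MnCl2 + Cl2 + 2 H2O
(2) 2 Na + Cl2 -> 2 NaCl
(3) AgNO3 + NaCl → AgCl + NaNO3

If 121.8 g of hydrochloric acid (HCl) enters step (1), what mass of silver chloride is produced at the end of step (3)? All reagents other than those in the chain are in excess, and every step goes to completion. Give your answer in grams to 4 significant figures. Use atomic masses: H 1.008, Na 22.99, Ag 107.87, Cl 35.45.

239.4 g

M(HCl) = 1.008 + 35.45 = 36.458 g/mol.
M(AgCl) = 107.87 + 35.45 = 143.32 g/mol.
n(HCl) = 121.8 / 36.458 = 3.3408 mol.
Reaction (1): HCl→Cl2 ratio 4:1 ⇒ n(Cl2) = 0.83521 mol.
Reaction (2): Cl2→NaCl ratio 1:2 ⇒ n(NaCl) = 1.6704 mol.
Reaction (3): NaCl→AgCl ratio 1:1 ⇒ n(AgCl) = 1.6704 mol.
Mass of AgCl = 1.6704 × 143.32 = 239.40 g.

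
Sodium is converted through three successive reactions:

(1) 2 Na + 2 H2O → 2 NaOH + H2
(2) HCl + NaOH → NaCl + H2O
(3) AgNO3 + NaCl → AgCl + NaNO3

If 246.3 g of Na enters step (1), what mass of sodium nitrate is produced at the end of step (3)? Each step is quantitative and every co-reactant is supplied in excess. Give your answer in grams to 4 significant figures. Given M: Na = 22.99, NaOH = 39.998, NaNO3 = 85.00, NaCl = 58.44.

910.6 g

n(Na) = 246.3 / 22.99 = 10.713 mol.
Reaction (1): Na→NaOH ratio 2:2 ⇒ n(NaOH) = 10.713 mol.
Reaction (2): NaOH→NaCl ratio 1:1 ⇒ n(NaCl) = 10.713 mol.
Reaction (3): NaCl→NaNO3 ratio 1:1 ⇒ n(NaNO3) = 10.713 mol.
Mass of NaNO3 = 10.713 × 85.00 = 910.64 g.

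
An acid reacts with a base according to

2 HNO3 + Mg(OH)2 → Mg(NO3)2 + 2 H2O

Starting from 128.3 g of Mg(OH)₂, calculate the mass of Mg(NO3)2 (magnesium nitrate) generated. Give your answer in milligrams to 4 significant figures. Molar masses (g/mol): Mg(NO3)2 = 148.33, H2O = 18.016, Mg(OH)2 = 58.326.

326300 mg

n(Mg(OH)2) = 128.30 g / 58.326 g/mol = 2.1997 mol.
From the equation the Mg(OH)2:Mg(NO3)2 mole ratio is 1:1, so n(Mg(NO3)2) = 2.1997 × 1/1 = 2.1997 mol.
Mass of Mg(NO3)2 = 2.1997 mol × 148.33 g/mol = 326.28 g.
Converting to mg: 326.28 g = 326300 mg.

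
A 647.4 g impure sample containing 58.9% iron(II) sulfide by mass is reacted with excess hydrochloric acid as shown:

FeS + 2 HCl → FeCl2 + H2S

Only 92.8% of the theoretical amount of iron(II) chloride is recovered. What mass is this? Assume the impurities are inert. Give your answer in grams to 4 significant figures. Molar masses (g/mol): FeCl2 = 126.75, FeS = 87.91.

Pure FeS available = 647.4 g × 0.589 = 381.32 g.
n(FeS) = 381.32 g / 87.91 g/mol = 4.3376 mol.
From the equation the FeS:FeCl2 mole ratio is 1:1, so n(FeCl2) = 4.3376 × 1/1 = 4.3376 mol.
Mass of FeCl2 = 4.3376 mol × 126.75 g/mol = 549.79 g.
Actual mass collected = 549.79 g × 0.928 = 510.21 g.

510.2 g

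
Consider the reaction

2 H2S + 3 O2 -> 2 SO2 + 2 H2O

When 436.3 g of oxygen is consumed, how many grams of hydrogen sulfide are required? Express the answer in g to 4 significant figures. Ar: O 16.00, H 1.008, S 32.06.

M(O2) = 2(16.00) = 32.00 g/mol.
M(H2S) = 2(1.008) + 32.06 = 34.076 g/mol.
n(O2) = 436.30 g / 32.00 g/mol = 13.634 mol.
From the equation the O2:H2S mole ratio is 3:2, so n(H2S) = 13.634 × 2/3 = 9.0896 mol.
Mass of H2S = 9.0896 mol × 34.076 g/mol = 309.74 g.

309.7 g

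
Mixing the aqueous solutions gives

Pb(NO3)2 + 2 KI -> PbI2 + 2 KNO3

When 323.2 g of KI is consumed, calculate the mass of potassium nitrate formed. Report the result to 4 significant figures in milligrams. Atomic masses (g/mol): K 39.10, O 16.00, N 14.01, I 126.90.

196900 mg

M(KI) = 39.10 + 126.90 = 166.00 g/mol.
M(KNO3) = 39.10 + 14.01 + 3(16.00) = 101.11 g/mol.
n(KI) = 323.20 g / 166.00 g/mol = 1.9470 mol.
From the equation the KI:KNO3 mole ratio is 2:2, so n(KNO3) = 1.9470 × 2/2 = 1.9470 mol.
Mass of KNO3 = 1.9470 mol × 101.11 g/mol = 196.86 g.
Converting to mg: 196.86 g = 196900 mg.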